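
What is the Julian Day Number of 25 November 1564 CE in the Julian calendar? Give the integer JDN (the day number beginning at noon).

Equivalently 5 December 1564 (proleptic Gregorian).
JDN 2400001 is 17 November 1858 CE (Gregorian), MJD 0; the target day is −107363 days from there, so JDN = 2292638.

2292638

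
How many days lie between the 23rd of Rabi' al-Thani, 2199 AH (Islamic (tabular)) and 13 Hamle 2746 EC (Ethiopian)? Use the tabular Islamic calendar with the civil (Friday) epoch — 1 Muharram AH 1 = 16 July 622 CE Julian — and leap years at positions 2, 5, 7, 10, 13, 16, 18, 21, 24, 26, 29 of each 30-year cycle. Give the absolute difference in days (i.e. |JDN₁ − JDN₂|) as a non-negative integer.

305

First date → JDN 2727449; second date → JDN 2727144.
The interval is |2727449 − 2727144| = 305 days.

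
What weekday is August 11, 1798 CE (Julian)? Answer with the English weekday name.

Equivalently 22 August 1798 Gregorian, JDN 2378000.
JDN 2378000 mod 7 = 2, and JDN 0 was a Monday, so this is a Wednesday.

Wednesday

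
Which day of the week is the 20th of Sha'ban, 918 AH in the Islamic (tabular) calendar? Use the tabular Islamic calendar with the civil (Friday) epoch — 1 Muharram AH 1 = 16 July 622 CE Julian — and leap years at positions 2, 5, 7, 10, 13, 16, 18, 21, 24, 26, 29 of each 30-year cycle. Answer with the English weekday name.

Equivalently 10 November 1512 Gregorian, JDN 2273620.
2273620 ≡ 6 (mod 7); counting from Monday = 0 gives Sunday.

Sunday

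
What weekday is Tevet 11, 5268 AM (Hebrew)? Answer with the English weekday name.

This is JDN 2271838 (25 December 1507 Gregorian).
2271838 ≡ 2 (mod 7); counting from Monday = 0 gives Wednesday.

Wednesday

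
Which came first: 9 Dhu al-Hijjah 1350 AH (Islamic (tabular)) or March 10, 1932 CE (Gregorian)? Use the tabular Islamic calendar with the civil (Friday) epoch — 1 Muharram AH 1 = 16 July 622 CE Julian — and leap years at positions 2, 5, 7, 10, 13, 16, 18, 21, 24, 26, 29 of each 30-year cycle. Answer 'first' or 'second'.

second

Converting both to JDN: 2426814 vs 2426777; the smaller is the second.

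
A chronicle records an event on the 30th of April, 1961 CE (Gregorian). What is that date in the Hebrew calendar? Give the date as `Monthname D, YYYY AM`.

Iyar 14, 5721 AM

Julian Day Number of the source date = 2437420.
Converting JDN 2437420 to the Hebrew calendar gives 14 Iyar 5721 AM.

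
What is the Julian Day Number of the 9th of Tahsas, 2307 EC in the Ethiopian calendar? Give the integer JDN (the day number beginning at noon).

2566585

In the Gregorian calendar the same day is 21 December 2314.
JDN 2400001 is 17 November 1858 CE (Gregorian), MJD 0; the target day is +166584 days from there, so JDN = 2566585.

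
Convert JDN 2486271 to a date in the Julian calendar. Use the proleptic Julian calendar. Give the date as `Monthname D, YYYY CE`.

The Gregorian equivalent of JDN 2486271 is 28 January 2095.
In the Julian calendar that day is January 15, 2095 CE.

January 15, 2095 CE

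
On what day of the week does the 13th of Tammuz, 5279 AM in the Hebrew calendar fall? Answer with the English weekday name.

This is JDN 2276035 (22 June 1519 Gregorian).
2276035 ≡ 6 (mod 7); counting from Monday = 0 gives Sunday.

Sunday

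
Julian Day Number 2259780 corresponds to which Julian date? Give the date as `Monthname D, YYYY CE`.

JDN 2259780 is 19 December 1474 in the proleptic Gregorian calendar.
In the Julian calendar that day is December 10, 1474 CE.

December 10, 1474 CE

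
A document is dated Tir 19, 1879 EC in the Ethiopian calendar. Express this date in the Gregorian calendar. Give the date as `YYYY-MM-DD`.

1887-01-26

Both dates share Julian Day Number 2410298; in the Gregorian calendar that is 26 January 1887 CE.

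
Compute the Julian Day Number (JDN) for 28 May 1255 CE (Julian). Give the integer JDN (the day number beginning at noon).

2179594

Equivalently 4 June 1255 (proleptic Gregorian).
JDN 2299161 is 15 October 1582 CE (Gregorian); the target day is −119567 days from there, so JDN = 2179594.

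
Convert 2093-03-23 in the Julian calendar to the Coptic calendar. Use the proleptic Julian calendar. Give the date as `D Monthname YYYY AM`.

27 Paremhat 1809 AM

The source date corresponds to 5 April 2093 in the Gregorian calendar (JDN 2485608).
That day falls on 27 Paremhat 1809 AM in the Coptic calendar.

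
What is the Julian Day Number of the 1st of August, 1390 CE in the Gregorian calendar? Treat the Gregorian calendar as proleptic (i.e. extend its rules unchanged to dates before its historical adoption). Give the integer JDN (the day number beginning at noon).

2228960

JDN 2400001 is 17 November 1858 CE (Gregorian), MJD 0; the target day is −171041 days from there, so JDN = 2228960.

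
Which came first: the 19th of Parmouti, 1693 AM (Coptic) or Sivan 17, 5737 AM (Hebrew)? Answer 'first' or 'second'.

first

First date → JDN 2443261; second date → JDN 2443298.
JDN 2443261 < JDN 2443298, so the first date is earlier.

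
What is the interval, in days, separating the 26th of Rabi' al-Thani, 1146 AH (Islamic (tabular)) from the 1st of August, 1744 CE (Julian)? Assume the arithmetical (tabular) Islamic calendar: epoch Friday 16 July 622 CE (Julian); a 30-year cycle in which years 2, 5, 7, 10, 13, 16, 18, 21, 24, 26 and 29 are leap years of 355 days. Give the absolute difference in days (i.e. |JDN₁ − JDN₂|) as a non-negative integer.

3963

JDN of the first date = 2354304.
JDN of the second date = 2358267.
|2358267 − 2354304| = 3963.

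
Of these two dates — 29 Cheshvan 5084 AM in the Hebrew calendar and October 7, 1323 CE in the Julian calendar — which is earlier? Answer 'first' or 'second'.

second

The two dates have Julian Day Numbers 2204585 and 2204563 respectively.
Since 2204563 < 2204585, the second date comes first.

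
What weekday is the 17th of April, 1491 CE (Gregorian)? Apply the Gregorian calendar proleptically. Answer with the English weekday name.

Friday

JDN 2265743 mod 7 = 4, and JDN 0 was a Monday, so this is a Friday.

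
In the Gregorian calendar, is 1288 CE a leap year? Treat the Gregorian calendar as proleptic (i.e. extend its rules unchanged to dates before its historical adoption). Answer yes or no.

1288 is divisible by 4 and not by 100, so it is a leap year.

yes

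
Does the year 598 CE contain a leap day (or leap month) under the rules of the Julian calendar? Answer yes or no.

no

598 mod 4 = 2, so it is a common year in the Julian calendar.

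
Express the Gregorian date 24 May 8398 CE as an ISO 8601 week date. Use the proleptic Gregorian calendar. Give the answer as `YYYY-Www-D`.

8398-W21-7

The weekday is Sunday (ISO weekday 7).
That Sunday belongs to ISO week 21 of ISO year 8398.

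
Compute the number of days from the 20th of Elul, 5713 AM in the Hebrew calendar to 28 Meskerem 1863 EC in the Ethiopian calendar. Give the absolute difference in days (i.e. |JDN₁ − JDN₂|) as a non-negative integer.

30278

JDN of the first date = 2434621.
JDN of the second date = 2404343.
|2404343 − 2434621| = 30278.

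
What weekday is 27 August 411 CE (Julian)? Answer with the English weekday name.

Sunday

Equivalently 28 August 411 Gregorian, JDN 1871414.
1871414 ≡ 6 (mod 7); counting from Monday = 0 gives Sunday.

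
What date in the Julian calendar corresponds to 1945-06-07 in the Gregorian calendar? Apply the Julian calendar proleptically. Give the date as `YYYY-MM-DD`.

1945-05-25

For dates in this range the Gregorian date is 13 days ahead of the Julian.
7 June 1945 Gregorian − 13 days → 25 May 1945 Julian.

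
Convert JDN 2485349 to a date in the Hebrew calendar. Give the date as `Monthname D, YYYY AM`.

The Gregorian equivalent of JDN 2485349 is 20 July 2092.
In the Hebrew calendar that day is Tammuz 15, 5852 AM.

Tammuz 15, 5852 AM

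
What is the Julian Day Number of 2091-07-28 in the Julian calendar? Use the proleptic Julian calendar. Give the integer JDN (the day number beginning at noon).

Equivalently 10 August 2091 (Gregorian).
JDN 2400001 is 17 November 1858 CE (Gregorian), MJD 0; the target day is +85003 days from there, so JDN = 2485004.

2485004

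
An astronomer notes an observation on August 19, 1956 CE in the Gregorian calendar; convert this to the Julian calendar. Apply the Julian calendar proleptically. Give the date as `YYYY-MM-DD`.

1956-08-06

The Julian–Gregorian offset here is 13 days (Julian trailing).
19 August 1956 Gregorian − 13 days → 6 August 1956 Julian.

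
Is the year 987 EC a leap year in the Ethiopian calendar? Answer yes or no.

yes

987 mod 4 = 3; in the Ethiopian calendar a year is leap when year mod 4 = 3, so it is a leap year.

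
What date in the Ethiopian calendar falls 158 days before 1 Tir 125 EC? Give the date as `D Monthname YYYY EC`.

JDN of 1 Tir 125 EC = 1769632.
1769632 − 158 = 1769474.
JDN 1769474 in the Ethiopian calendar is 28 Hamle 124 EC.

28 Hamle 124 EC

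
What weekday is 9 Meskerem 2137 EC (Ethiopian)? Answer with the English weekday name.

Sunday

Equivalently 20 September 2144 Gregorian, JDN 2504403.
JDN 2504403 mod 7 = 6, and JDN 0 was a Monday, so this is a Sunday.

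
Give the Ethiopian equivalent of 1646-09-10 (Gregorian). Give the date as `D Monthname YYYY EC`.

3 Meskerem 1639 EC

Both dates share Julian Day Number 2322502; in the Ethiopian calendar that is 3 Meskerem 1639 EC.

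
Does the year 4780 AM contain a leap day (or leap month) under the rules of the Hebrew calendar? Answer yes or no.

yes

Hebrew year 4780 is year 11 of its 19-year Metonic cycle; leap years are at positions 3, 6, 8, 11, 14, 17, 19, so it is a leap year (13 months).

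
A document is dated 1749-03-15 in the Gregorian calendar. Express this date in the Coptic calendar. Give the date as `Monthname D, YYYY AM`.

Julian Day Number of the source date = 2359943.
Converting JDN 2359943 to the Coptic calendar gives 8 Paremhat 1465 AM.

Paremhat 8, 1465 AM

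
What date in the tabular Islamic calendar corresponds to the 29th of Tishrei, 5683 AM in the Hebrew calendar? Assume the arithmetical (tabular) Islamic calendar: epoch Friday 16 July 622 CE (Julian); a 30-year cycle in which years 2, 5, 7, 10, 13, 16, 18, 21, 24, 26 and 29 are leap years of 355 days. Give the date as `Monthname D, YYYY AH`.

Safar 29, 1341 AH

Julian Day Number of the source date = 2423349.
Converting JDN 2423349 to the tabular Islamic calendar gives 29 Safar 1341 AH.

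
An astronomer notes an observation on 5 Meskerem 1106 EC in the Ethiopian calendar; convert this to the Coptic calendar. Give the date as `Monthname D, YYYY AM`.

The source date corresponds to 9 September 1113 in the proleptic Gregorian calendar (JDN 2127826).
That day falls on 5 Thout 830 AM in the Coptic calendar.

Thout 5, 830 AM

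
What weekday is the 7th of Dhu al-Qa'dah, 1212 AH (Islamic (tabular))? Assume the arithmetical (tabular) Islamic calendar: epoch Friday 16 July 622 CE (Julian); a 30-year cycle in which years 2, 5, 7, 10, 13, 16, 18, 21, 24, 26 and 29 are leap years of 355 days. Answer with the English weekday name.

This is JDN 2377879 (23 April 1798 Gregorian).
2377879 ≡ 0 (mod 7); counting from Monday = 0 gives Monday.

Monday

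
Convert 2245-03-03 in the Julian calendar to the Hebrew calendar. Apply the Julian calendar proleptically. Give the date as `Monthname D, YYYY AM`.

The source date corresponds to 18 March 2245 in the Gregorian calendar (JDN 2541106).
That day falls on 19 Adar 6005 AM in the Hebrew calendar.

Adar 19, 6005 AM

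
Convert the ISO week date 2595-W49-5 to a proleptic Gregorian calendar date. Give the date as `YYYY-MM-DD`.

ISO week 1 of 2595 is the week containing the first Thursday of 2595.
Week 49, day 5 (Friday) lands on 2595-12-04.

2595-12-04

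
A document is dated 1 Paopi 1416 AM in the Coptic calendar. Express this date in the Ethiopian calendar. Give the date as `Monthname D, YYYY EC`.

Tikimt 1, 1692 EC

Both dates share Julian Day Number 2341889; in the Ethiopian calendar that is 1 Tikimt 1692 EC.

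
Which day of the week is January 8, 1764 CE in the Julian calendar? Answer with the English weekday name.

Thursday

Equivalently 19 January 1764 Gregorian, JDN 2365366.
JDN 2365366 mod 7 = 3, and JDN 0 was a Monday, so this is a Thursday.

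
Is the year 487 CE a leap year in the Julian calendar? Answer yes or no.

no

487 mod 4 = 3, so it is a common year in the Julian calendar.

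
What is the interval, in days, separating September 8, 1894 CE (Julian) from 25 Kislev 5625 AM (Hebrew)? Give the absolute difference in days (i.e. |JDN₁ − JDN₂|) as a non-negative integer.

JDN of the first date = 2413092.
JDN of the second date = 2402230.
|2402230 − 2413092| = 10862.

10862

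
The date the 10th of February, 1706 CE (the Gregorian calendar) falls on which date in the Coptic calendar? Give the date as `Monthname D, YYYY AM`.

Meshir 5, 1422 AM

Both dates share Julian Day Number 2344204; in the Coptic calendar that is 5 Meshir 1422 AM.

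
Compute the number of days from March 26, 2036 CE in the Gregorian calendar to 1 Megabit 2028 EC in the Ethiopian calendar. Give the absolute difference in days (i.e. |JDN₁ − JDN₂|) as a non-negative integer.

JDN of the first date = 2464779.
JDN of the second date = 2464763.
|2464763 − 2464779| = 16.

16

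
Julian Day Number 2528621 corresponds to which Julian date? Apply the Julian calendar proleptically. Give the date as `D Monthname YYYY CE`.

The Gregorian equivalent of JDN 2528621 is 11 January 2211.
In the Julian calendar that day is 27 December 2210 CE.

27 December 2210 CE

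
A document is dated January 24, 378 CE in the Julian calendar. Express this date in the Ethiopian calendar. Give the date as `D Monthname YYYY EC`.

29 Tir 370 EC

The source date corresponds to 25 January 378 in the proleptic Gregorian calendar (JDN 1859146).
That day falls on 29 Tir 370 EC in the Ethiopian calendar.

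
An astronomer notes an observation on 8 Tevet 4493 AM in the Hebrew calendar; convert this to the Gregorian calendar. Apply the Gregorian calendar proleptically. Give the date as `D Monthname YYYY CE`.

3 January 733 CE

Julian Day Number of the source date = 1988785.
Converting JDN 1988785 to the Gregorian calendar gives 3 January 733 CE.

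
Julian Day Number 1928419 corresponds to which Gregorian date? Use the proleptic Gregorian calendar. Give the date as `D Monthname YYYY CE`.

Counting from JDN 2299161 = 15 Oct 1582 gives an offset of -370742 days.

24 September 567 CE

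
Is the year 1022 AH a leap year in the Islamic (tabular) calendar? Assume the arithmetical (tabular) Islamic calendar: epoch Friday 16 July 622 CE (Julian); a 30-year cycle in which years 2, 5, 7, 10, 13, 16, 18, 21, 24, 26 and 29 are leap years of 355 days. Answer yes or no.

Year 1022 AH is year 2 of its 30-year cycle; leap positions are 2, 5, 7, 10, 13, 16, 18, 21, 24, 26, 29, so it is a leap year (355 days).

yes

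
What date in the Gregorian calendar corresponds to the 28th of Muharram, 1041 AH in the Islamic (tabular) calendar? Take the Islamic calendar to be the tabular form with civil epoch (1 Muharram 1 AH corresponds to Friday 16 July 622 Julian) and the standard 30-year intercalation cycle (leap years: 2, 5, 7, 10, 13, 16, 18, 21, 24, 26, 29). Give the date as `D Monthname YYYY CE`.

26 August 1631 CE

Both dates share Julian Day Number 2317008; in the Gregorian calendar that is 26 August 1631 CE.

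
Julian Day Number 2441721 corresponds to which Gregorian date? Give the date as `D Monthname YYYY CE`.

7 February 1973 CE

Counting from JDN 2299161 = 15 Oct 1582 gives an offset of 142560 days.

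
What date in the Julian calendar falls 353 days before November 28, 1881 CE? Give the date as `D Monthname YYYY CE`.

The starting date is JDN 2408425; 2408425 − 353 = 2408072.
JDN 2408072 corresponds to 10 December 1880 CE.

10 December 1880 CE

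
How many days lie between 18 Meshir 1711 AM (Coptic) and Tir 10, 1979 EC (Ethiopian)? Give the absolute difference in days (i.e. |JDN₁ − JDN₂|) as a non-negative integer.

First date → JDN 2449774; second date → JDN 2446814.
The interval is |2449774 − 2446814| = 2960 days.

2960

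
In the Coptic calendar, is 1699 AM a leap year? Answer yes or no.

1699 mod 4 = 3; in the Coptic calendar a year is leap when year mod 4 = 3, so it is a leap year.

yes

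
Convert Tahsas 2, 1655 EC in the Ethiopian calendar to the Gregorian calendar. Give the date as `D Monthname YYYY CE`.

Julian Day Number of the source date = 2328435.
Converting JDN 2328435 to the Gregorian calendar gives 8 December 1662 CE.

8 December 1662 CE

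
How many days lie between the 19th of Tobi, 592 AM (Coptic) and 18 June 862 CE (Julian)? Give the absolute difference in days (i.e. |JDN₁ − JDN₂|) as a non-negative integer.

4959

First date → JDN 2041031; second date → JDN 2036072.
The interval is |2041031 − 2036072| = 4959 days.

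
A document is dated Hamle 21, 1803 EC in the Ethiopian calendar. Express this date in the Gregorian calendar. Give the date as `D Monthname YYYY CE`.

Julian Day Number of the source date = 2382721.
Converting JDN 2382721 to the Gregorian calendar gives 27 July 1811 CE.

27 July 1811 CE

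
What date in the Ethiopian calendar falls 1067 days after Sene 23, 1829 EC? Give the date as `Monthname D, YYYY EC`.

Ginbot 24, 1832 EC

The starting date is JDN 2392190; 2392190 + 1067 = 2393257.
JDN 2393257 corresponds to Ginbot 24, 1832 EC.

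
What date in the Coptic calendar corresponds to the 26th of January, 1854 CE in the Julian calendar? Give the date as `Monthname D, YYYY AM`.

Meshir 1, 1570 AM

Julian Day Number of the source date = 2398257.
Converting JDN 2398257 to the Coptic calendar gives 1 Meshir 1570 AM.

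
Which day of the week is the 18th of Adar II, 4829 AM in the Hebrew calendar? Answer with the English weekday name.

Saturday

In the proleptic Gregorian calendar this is 20 March 1069 (JDN 2111583).
Since JDN mod 7 = 5 (0 = Monday), the day is Saturday.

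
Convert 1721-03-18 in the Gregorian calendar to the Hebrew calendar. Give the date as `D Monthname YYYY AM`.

Both dates share Julian Day Number 2349719; in the Hebrew calendar that is 19 Adar 5481 AM.

19 Adar 5481 AM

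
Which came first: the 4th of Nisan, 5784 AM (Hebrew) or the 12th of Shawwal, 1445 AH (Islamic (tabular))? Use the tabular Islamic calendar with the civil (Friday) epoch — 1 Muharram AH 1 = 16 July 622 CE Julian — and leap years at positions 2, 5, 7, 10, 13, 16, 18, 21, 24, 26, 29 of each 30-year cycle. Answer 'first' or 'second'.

first

The two dates have Julian Day Numbers 2460413 and 2460422 respectively.
Since 2460413 < 2460422, the first date comes first.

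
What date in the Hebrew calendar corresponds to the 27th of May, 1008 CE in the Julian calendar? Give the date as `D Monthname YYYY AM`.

Julian Day Number of the source date = 2089377.
Converting JDN 2089377 to the Hebrew calendar gives 19 Sivan 4768 AM.

19 Sivan 4768 AM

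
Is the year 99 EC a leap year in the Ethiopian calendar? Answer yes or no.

yes

99 mod 4 = 3; in the Ethiopian calendar a year is leap when year mod 4 = 3, so it is a leap year.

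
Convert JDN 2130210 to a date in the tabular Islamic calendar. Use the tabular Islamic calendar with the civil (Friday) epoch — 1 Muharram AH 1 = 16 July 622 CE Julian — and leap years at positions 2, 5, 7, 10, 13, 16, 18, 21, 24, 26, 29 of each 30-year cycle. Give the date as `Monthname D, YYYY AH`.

The proleptic Gregorian equivalent of JDN 2130210 is 20 March 1120.
In the tabular Islamic calendar that day is Dhu al-Hijjah 10, 513 AH.

Dhu al-Hijjah 10, 513 AH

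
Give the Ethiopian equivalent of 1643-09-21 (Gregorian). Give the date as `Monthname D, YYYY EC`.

Meskerem 13, 1636 EC

Both dates share Julian Day Number 2321417; in the Ethiopian calendar that is 13 Meskerem 1636 EC.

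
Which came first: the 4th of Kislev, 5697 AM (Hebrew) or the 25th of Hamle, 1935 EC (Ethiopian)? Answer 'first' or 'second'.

First date → JDN 2428491; second date → JDN 2430938.
JDN 2428491 < JDN 2430938, so the first date is earlier.

first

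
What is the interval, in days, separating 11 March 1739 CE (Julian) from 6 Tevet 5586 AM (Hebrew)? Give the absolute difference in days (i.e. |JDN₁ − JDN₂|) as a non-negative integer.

First date → JDN 2356297; second date → JDN 2387977.
The interval is |2356297 − 2387977| = 31680 days.

31680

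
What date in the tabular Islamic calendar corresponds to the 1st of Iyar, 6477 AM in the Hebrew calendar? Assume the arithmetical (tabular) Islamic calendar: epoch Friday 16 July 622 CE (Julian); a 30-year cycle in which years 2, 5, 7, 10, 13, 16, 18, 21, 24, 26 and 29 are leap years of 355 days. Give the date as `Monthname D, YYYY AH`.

Both dates share Julian Day Number 2713548; in the tabular Islamic calendar that is 1 Safar 2160 AH.

Safar 1, 2160 AH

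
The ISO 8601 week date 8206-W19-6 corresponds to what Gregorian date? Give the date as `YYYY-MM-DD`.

ISO week 1 of 8206 is the week containing the first Thursday of 8206.
Week 19, day 6 (Saturday) lands on 8206-05-10.

8206-05-10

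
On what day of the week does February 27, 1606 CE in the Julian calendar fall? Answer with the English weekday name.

Thursday

This is JDN 2307707 (9 March 1606 Gregorian).
Since JDN mod 7 = 3 (0 = Monday), the day is Thursday.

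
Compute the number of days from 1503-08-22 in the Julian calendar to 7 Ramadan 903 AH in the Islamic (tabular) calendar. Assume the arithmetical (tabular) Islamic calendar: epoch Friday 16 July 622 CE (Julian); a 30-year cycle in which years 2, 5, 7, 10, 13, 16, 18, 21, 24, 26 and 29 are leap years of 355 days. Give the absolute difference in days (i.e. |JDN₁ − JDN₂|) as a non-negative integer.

First date → JDN 2270262; second date → JDN 2268321.
The interval is |2270262 − 2268321| = 1941 days.

1941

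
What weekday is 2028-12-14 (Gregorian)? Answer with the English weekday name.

2462120 ≡ 3 (mod 7); counting from Monday = 0 gives Thursday.

Thursday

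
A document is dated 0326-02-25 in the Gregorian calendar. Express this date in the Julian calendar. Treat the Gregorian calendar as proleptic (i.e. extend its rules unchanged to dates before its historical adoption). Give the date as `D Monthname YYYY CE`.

24 February 326 CE

For dates in this range the Gregorian date is 1 day ahead of the Julian.
25 February 326 Gregorian − 1 day → 24 February 326 Julian.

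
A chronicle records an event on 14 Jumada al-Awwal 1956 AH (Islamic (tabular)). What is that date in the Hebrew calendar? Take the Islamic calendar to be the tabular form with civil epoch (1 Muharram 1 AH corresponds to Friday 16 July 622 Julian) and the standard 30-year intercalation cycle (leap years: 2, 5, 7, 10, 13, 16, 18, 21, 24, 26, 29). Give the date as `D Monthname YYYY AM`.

15 Elul 6279 AM

Julian Day Number of the source date = 2641358.
Converting JDN 2641358 to the Hebrew calendar gives 15 Elul 6279 AM.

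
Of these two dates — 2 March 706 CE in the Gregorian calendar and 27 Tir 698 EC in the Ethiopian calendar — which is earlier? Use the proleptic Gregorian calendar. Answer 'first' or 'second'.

second

The two dates have Julian Day Numbers 1978981 and 1978946 respectively.
Since 1978946 < 1978981, the second date comes first.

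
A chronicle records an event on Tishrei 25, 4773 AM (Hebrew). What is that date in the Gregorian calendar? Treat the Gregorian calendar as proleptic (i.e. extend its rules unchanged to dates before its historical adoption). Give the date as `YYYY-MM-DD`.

1012-10-20

Julian Day Number of the source date = 2090978.
Converting JDN 2090978 to the Gregorian calendar gives 20 October 1012 CE.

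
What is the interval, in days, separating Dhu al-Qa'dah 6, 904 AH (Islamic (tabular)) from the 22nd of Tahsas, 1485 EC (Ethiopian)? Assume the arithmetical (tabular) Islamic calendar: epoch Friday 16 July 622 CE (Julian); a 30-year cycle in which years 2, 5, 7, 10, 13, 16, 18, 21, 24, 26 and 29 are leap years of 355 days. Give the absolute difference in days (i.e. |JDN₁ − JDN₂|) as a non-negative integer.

JDN of the first date = 2268733.
JDN of the second date = 2266363.
|2266363 − 2268733| = 2370.

2370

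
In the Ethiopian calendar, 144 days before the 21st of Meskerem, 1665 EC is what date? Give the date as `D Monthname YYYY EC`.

Counting 144 days back from JDN 2332017 reaches JDN 2331873, which is 2 Ginbot 1664 EC.

2 Ginbot 1664 EC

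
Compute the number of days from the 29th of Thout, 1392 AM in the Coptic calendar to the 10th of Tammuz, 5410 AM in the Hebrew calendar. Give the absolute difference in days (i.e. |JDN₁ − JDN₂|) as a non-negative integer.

9221

First date → JDN 2333121; second date → JDN 2323900.
The interval is |2333121 − 2323900| = 9221 days.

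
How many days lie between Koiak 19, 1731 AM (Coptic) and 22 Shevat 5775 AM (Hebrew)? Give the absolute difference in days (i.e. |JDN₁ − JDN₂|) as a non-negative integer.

45

First date → JDN 2457020; second date → JDN 2457065.
The interval is |2457020 − 2457065| = 45 days.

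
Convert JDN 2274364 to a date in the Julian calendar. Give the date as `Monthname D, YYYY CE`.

November 14, 1514 CE

The proleptic Gregorian equivalent of JDN 2274364 is 24 November 1514.
In the Julian calendar that day is November 14, 1514 CE.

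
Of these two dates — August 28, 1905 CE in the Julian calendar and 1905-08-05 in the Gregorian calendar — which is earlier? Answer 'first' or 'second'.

second

The two dates have Julian Day Numbers 2417099 and 2417063 respectively.
Since 2417063 < 2417099, the second date comes first.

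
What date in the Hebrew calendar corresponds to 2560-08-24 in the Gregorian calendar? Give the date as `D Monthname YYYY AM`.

1 Elul 6320 AM

Julian Day Number of the source date = 2656317.
Converting JDN 2656317 to the Hebrew calendar gives 1 Elul 6320 AM.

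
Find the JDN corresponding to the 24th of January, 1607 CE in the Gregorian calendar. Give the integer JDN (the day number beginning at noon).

2308028

JDN 2451545 is 1 January 2000 CE (Gregorian); the target day is −143517 days from there, so JDN = 2308028.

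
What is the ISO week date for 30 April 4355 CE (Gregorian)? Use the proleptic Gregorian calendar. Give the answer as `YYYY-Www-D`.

4355-W17-6

The weekday is Saturday (ISO weekday 6).
That Saturday belongs to ISO week 17 of ISO year 4355.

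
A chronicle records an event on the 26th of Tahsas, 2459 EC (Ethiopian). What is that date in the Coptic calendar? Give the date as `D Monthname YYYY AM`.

Both dates share Julian Day Number 2622120; in the Coptic calendar that is 26 Koiak 2183 AM.

26 Koiak 2183 AM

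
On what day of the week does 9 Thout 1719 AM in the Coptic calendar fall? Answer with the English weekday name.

In the Gregorian calendar this is 19 September 2002 (JDN 2452537).
JDN 2452537 mod 7 = 3, and JDN 0 was a Monday, so this is a Thursday.

Thursday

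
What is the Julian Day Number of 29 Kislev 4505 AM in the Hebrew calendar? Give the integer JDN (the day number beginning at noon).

In the proleptic Gregorian calendar the same day is 13 December 744.
JDN 2299161 is 15 October 1582 CE (Gregorian); the target day is −306014 days from there, so JDN = 1993147.

1993147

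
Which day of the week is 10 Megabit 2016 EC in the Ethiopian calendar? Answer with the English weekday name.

Tuesday

This is JDN 2460389 (19 March 2024 Gregorian).
2460389 ≡ 1 (mod 7); counting from Monday = 0 gives Tuesday.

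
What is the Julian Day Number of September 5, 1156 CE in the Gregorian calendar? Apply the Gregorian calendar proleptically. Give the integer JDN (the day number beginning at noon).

2143528

JDN 2299161 is 15 October 1582 CE (Gregorian); the target day is −155633 days from there, so JDN = 2143528.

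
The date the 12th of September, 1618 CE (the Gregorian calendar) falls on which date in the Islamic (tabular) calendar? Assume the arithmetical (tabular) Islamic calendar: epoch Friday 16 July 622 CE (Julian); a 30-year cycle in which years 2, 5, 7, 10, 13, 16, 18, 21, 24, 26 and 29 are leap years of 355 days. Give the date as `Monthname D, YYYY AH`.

Julian Day Number of the source date = 2312277.
Converting JDN 2312277 to the tabular Islamic calendar gives 22 Ramadan 1027 AH.

Ramadan 22, 1027 AH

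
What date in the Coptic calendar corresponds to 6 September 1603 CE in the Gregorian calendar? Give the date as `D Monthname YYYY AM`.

4 Pi Kogi Enavot 1319 AM

Julian Day Number of the source date = 2306792.
Converting JDN 2306792 to the Coptic calendar gives 4 Pi Kogi Enavot 1319 AM.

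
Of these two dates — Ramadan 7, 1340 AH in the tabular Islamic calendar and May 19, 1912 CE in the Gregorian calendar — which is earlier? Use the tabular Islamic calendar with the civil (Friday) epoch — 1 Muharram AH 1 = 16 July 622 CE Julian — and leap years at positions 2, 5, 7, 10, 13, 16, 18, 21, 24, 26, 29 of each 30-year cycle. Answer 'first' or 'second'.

second

First date → JDN 2423179; second date → JDN 2419542.
JDN 2419542 < JDN 2423179, so the second date is earlier.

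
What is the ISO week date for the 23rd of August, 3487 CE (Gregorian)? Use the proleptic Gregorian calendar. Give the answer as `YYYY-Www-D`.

The weekday is Tuesday (ISO weekday 2).
That Tuesday belongs to ISO week 34 of ISO year 3487.

3487-W34-2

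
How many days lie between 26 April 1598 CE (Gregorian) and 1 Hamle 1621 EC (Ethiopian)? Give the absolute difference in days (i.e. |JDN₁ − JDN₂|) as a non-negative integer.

First date → JDN 2304833; second date → JDN 2316226.
The interval is |2304833 − 2316226| = 11393 days.

11393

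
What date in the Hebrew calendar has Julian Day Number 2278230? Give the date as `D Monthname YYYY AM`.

The proleptic Gregorian equivalent of JDN 2278230 is 25 June 1525.
In the Hebrew calendar that day is 24 Sivan 5285 AM.

24 Sivan 5285 AM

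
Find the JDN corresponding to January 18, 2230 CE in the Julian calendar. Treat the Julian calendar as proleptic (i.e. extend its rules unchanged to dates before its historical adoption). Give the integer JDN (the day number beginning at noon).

In the Gregorian calendar the same day is 2 February 2230.
JDN 2400001 is 17 November 1858 CE (Gregorian), MJD 0; the target day is +135582 days from there, so JDN = 2535583.

2535583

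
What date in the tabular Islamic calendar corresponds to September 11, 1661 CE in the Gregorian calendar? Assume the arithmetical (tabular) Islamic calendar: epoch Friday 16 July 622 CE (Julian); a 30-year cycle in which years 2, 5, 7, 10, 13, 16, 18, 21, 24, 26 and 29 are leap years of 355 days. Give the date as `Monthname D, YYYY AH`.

Muharram 16, 1072 AH

Both dates share Julian Day Number 2327982; in the tabular Islamic calendar that is 16 Muharram 1072 AH.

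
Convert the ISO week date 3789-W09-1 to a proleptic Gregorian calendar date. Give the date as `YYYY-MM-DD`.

3789-02-23

ISO week 1 of 3789 is the week containing the first Thursday of 3789.
Week 9, day 1 (Monday) lands on 3789-02-23.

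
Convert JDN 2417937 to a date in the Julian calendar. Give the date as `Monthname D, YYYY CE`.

The Gregorian equivalent of JDN 2417937 is 27 December 1907.
In the Julian calendar that day is December 14, 1907 CE.

December 14, 1907 CE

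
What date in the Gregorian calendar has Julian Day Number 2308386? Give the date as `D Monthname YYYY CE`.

Counting from JDN 2299161 = 15 Oct 1582 gives an offset of 9225 days.

17 January 1608 CE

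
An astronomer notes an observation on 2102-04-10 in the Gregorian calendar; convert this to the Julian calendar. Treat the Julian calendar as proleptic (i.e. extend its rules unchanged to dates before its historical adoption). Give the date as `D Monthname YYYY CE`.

For dates in this range the Gregorian date is 14 days ahead of the Julian.
10 April 2102 Gregorian − 14 days → 27 March 2102 Julian.

27 March 2102 CE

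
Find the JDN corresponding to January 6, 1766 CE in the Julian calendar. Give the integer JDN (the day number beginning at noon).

In the Gregorian calendar the same day is 17 January 1766.
JDN 2299161 is 15 October 1582 CE (Gregorian); the target day is +66934 days from there, so JDN = 2366095.

2366095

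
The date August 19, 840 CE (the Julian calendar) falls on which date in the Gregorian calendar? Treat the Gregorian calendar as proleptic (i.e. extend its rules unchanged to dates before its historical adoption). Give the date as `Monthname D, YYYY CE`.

August 23, 840 CE

The Julian–Gregorian offset here is 4 days (Julian trailing).
19 August 840 Julian + 4 days → 23 August 840 Gregorian.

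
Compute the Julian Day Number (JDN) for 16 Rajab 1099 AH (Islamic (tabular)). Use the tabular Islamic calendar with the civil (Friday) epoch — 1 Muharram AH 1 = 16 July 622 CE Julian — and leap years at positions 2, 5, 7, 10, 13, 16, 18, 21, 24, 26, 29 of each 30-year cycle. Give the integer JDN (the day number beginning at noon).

2337727

In the Gregorian calendar the same day is 17 May 1688.
JDN 2299161 is 15 October 1582 CE (Gregorian); the target day is +38566 days from there, so JDN = 2337727.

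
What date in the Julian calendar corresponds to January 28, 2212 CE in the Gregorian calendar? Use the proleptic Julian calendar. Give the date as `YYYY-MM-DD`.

At this point the Julian calendar is 15 days behind the Gregorian.
28 January 2212 Gregorian − 15 days → 13 January 2212 Julian.

2212-01-13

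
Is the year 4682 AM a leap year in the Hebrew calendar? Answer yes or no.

yes

Hebrew year 4682 is year 8 of its 19-year Metonic cycle; leap years are at positions 3, 6, 8, 11, 14, 17, 19, so it is a leap year (13 months).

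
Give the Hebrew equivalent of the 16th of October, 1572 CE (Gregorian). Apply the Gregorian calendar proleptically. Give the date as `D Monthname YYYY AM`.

Julian Day Number of the source date = 2295510.
Converting JDN 2295510 to the Hebrew calendar gives 29 Tishrei 5333 AM.

29 Tishrei 5333 AM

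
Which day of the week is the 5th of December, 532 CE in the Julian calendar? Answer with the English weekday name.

Sunday

This is JDN 1915710 (7 December 532 Gregorian).
JDN 1915710 mod 7 = 6, and JDN 0 was a Monday, so this is a Sunday.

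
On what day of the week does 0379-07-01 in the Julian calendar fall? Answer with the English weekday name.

This is JDN 1859669 (2 July 379 Gregorian).
JDN 1859669 mod 7 = 0, and JDN 0 was a Monday, so this is a Monday.

Monday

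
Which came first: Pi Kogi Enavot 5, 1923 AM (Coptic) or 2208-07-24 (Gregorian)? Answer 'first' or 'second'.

first

Converting both to JDN: 2527404 vs 2527720; the smaller is the first.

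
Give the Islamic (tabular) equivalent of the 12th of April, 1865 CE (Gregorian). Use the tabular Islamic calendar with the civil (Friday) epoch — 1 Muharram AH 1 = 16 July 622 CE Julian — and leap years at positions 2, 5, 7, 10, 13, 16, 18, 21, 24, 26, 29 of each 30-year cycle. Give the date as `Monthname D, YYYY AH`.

Dhu al-Qa'dah 16, 1281 AH

Julian Day Number of the source date = 2402339.
Converting JDN 2402339 to the tabular Islamic calendar gives 16 Dhu al-Qa'dah 1281 AH.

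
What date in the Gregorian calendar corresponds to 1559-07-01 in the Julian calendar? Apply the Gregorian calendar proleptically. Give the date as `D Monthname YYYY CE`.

11 July 1559 CE

The Julian–Gregorian offset here is 10 days (Julian trailing).
1 July 1559 Julian + 10 days → 11 July 1559 Gregorian.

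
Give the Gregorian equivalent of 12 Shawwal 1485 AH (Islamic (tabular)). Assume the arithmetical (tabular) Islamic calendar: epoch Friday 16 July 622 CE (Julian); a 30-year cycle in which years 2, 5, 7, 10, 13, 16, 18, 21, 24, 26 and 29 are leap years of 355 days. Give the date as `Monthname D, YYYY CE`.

February 11, 2063 CE

Julian Day Number of the source date = 2474597.
Converting JDN 2474597 to the Gregorian calendar gives 11 February 2063 CE.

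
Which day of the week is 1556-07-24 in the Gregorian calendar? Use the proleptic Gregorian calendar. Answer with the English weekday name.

2289582 ≡ 1 (mod 7); counting from Monday = 0 gives Tuesday.

Tuesday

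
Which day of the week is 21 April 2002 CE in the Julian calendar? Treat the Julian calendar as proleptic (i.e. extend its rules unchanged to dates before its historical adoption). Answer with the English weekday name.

This is JDN 2452399 (4 May 2002 Gregorian).
Since JDN mod 7 = 5 (0 = Monday), the day is Saturday.

Saturday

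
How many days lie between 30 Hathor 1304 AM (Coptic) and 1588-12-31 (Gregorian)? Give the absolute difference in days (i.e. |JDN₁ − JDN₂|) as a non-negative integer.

JDN of the first date = 2301040.
JDN of the second date = 2301430.
|2301430 − 2301040| = 390.

390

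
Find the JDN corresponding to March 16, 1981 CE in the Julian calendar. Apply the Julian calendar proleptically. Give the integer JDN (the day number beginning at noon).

2444693

In the Gregorian calendar the same day is 29 March 1981.
JDN 2299161 is 15 October 1582 CE (Gregorian); the target day is +145532 days from there, so JDN = 2444693.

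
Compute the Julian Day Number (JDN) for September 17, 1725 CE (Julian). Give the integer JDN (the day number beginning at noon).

Equivalently 28 September 1725 (Gregorian).
JDN 2299161 is 15 October 1582 CE (Gregorian); the target day is +52213 days from there, so JDN = 2351374.

2351374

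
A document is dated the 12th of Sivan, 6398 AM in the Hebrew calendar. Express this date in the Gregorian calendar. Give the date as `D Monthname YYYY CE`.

Julian Day Number of the source date = 2684736.
Converting JDN 2684736 to the Gregorian calendar gives 16 June 2638 CE.

16 June 2638 CE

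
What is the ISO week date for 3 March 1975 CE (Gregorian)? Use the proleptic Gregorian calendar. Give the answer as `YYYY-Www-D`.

1975-W10-1

The weekday is Monday (ISO weekday 1).
That Monday belongs to ISO week 10 of ISO year 1975.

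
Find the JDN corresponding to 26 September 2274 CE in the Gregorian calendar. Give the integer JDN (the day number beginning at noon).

JDN 2299161 is 15 October 1582 CE (Gregorian); the target day is +252729 days from there, so JDN = 2551890.

2551890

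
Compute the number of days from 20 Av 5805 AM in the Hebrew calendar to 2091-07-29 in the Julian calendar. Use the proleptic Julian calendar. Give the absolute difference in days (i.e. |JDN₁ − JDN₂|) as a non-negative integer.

16809

First date → JDN 2468196; second date → JDN 2485005.
The interval is |2468196 − 2485005| = 16809 days.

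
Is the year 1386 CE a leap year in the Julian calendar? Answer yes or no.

no

1386 mod 4 = 2, so it is a common year in the Julian calendar.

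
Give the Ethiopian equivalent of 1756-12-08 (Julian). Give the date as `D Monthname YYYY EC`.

12 Tahsas 1749 EC

Both dates share Julian Day Number 2362779; in the Ethiopian calendar that is 12 Tahsas 1749 EC.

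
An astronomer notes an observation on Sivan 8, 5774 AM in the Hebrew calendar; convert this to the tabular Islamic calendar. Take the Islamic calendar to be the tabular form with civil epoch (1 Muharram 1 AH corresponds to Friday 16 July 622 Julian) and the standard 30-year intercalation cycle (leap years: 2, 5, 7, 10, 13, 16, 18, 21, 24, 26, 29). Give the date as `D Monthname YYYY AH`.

7 Sha'ban 1435 AH

The source date corresponds to 6 June 2014 in the Gregorian calendar (JDN 2456815).
That day falls on 7 Sha'ban 1435 AH in the tabular Islamic calendar.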